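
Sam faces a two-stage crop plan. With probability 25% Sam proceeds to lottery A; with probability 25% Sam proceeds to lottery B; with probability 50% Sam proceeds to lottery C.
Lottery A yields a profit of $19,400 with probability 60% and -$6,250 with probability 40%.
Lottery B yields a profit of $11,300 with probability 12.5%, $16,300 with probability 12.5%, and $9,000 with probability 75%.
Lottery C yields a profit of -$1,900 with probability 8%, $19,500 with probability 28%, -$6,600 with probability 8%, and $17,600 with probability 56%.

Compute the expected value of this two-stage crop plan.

$12,153

EV(A) = 0.6 × 19400 + 0.4 × (-6250) = 11640 − 2500 = 9140
EV(B) = 0.125 × 11300 + 0.125 × 16300 + 0.75 × 9000 = 1412.5 + 2037.5 + 6750 = 10200
EV(C) = 0.08 × (-1900) + 0.28 × 19500 + 0.08 × (-6600) + 0.56 × 17600 = -152 + 5460 − 528 + 9856 = 14636
Overall = 0.25 × 9140 + 0.25 × 10200 + 0.5 × 14636 = 2285 + 2550 + 7318 = 12153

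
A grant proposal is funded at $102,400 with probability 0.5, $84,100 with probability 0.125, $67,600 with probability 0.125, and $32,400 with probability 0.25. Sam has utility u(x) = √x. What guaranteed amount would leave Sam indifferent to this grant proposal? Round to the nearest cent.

$74,939.06

E[u] = 0.5·√102400 + 0.125·√84100 + 0.125·√67600 + 0.25·√32400 = 0.5·320 + 0.125·290 + 0.125·260 + 0.25·180 = 273.75
CE = (273.75)² = 74939.0625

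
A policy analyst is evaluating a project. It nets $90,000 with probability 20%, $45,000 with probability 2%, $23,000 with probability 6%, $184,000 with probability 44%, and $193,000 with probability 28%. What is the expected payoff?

EV = 0.2 × 90000 + 0.02 × 45000 + 0.06 × 23000 + 0.44 × 184000 + 0.28 × 193000 = 18000 + 900 + 1380 + 80960 + 54040 = 155280

$155,280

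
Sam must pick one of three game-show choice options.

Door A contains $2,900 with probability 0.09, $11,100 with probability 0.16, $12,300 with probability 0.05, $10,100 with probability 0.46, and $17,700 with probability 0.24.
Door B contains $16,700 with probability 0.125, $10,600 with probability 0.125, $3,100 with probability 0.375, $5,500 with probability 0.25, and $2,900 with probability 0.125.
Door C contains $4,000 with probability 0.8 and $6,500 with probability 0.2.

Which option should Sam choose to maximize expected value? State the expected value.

Door A ($11,546)

Door A = 0.09 × 2900 + 0.16 × 11100 + 0.05 × 12300 + 0.46 × 10100 + 0.24 × 17700 = 261 + 1776 + 615 + 4646 + 4248 = 11546
Door B = 0.125 × 16700 + 0.125 × 10600 + 0.375 × 3100 + 0.25 × 5500 + 0.125 × 2900 = 2087.5 + 1325 + 1162.5 + 1375 + 362.5 = 6312.5
Door C = 0.8 × 4000 + 0.2 × 6500 = 3200 + 1300 = 4500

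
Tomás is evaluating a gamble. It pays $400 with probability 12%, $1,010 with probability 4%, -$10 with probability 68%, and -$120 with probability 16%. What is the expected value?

EV = 0.12 × 400 + 0.04 × 1010 + 0.68 × (-10) + 0.16 × (-120) = 48 + 40.4 − 6.8 − 19.2 = 62.4

$62.40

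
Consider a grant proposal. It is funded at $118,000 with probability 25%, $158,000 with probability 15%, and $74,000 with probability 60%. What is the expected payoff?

$97,600

EV = 0.25 × 118000 + 0.15 × 158000 + 0.6 × 74000 = 29500 + 23700 + 44400 = 97600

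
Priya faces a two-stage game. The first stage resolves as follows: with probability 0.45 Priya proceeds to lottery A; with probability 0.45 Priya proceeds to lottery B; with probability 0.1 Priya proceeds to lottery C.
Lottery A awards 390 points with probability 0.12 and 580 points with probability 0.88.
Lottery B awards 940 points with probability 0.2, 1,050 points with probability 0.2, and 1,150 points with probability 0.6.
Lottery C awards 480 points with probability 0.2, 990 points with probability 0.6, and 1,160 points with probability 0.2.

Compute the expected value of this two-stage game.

EV(A) = 0.12 × 390 + 0.88 × 580 = 46.8 + 510.4 = 557.2
EV(B) = 0.2 × 940 + 0.2 × 1050 + 0.6 × 1150 = 188 + 210 + 690 = 1088
EV(C) = 0.2 × 480 + 0.6 × 990 + 0.2 × 1160 = 96 + 594 + 232 = 922
Overall = 0.45 × 557.2 + 0.45 × 1088 + 0.1 × 922 = 250.74 + 489.6 + 92.2 = 832.54

832.54 points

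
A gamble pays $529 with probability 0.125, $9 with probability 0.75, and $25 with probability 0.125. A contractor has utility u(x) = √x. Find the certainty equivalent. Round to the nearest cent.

E[u] = 0.125·√529 + 0.75·√9 + 0.125·√25 = 0.125·23 + 0.75·3 + 0.125·5 = 5.75
CE = (5.75)² = 33.0625

$33.06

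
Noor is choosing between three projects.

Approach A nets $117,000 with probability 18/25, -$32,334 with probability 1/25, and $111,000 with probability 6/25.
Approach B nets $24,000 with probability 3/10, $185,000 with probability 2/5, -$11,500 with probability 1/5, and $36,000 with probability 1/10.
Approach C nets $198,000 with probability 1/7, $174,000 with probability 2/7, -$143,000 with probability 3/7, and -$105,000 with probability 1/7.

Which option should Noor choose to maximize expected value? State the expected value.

Approach A ($109,586.64)

Approach A = 18/25 × 117000 + 1/25 × (-32334) + 6/25 × 111000 = 84240 − 1293.36 + 26640 = 109586.64
Approach B = 3/10 × 24000 + 2/5 × 185000 + 1/5 × (-11500) + 1/10 × 36000 = 7200 + 74000 − 2300 + 3600 = 82500
Approach C = 1/7 × 198000 + 2/7 × 174000 + 3/7 × (-143000) + 1/7 × (-105000) = 28285.7143 + 49714.2857 − 61285.7143 − 15000 = 1714.2857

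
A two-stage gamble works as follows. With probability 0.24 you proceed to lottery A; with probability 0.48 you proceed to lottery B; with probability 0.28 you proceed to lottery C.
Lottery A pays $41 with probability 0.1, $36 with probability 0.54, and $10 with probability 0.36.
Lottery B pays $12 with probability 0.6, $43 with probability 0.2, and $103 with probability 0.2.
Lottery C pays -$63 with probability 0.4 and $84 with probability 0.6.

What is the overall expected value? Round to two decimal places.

EV(A) = 0.1 × 41 + 0.54 × 36 + 0.36 × 10 = 4.1 + 19.44 + 3.6 = 27.14
EV(B) = 0.6 × 12 + 0.2 × 43 + 0.2 × 103 = 7.2 + 8.6 + 20.6 = 36.4
EV(C) = 0.4 × (-63) + 0.6 × 84 = -25.2 + 50.4 = 25.2
Overall = 0.24 × 27.14 + 0.48 × 36.4 + 0.28 × 25.2 = 6.5136 + 17.472 + 7.056 = 31.0416

$31.04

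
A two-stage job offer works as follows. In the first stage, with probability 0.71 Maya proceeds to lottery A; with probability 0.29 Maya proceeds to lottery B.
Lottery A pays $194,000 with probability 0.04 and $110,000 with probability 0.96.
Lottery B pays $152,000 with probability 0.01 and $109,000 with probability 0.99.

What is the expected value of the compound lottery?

EV(A) = 0.04 × 194000 + 0.96 × 110000 = 7760 + 105600 = 113360
EV(B) = 0.01 × 152000 + 0.99 × 109000 = 1520 + 107910 = 109430
Overall = 0.71 × 113360 + 0.29 × 109430 = 80485.6 + 31734.7 = 112220.3

$112,220.30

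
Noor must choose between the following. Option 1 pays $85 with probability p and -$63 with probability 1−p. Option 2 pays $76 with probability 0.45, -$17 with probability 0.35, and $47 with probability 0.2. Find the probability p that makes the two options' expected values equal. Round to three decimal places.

p = 0.680

EV(Option 2) = 0.45 × 76 + 0.35 × (-17) + 0.2 × 47 = 34.2 − 5.95 + 9.4 = 37.65
p·85 + (1−p)·(-63) = 37.65
148p − 63 = 37.65
p = (37.65 + 63) / 148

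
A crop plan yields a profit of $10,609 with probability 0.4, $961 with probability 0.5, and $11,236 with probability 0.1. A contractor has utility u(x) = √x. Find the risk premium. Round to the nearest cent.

E[u] = 0.4·√10609 + 0.5·√961 + 0.1·√11236 = 0.4·103 + 0.5·31 + 0.1·106 = 67.3
CE = (67.3)² = 4529.29
Risk premium = EV − CE = 5847.7 − 4529.29 = 1318.41

$1,318.41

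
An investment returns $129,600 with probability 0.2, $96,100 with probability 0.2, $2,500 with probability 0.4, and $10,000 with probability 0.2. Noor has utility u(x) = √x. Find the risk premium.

E[u] = 0.2·√129600 + 0.2·√96100 + 0.4·√2500 + 0.2·√10000 = 0.2·360 + 0.2·310 + 0.4·50 + 0.2·100 = 174
CE = (174)² = 30276
Risk premium = EV − CE = 48140 − 30276 = 17864

$17,864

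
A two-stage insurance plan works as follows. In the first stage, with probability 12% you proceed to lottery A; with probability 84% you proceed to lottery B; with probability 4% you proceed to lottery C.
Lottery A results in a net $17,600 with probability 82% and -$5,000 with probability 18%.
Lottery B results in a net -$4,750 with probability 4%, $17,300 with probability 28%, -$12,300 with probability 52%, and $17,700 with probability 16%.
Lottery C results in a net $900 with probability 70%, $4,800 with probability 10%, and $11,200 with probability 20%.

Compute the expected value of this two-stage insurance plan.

EV(A) = 0.82 × 17600 + 0.18 × (-5000) = 14432 − 900 = 13532
EV(B) = 0.04 × (-4750) + 0.28 × 17300 + 0.52 × (-12300) + 0.16 × 17700 = -190 + 4844 − 6396 + 2832 = 1090
EV(C) = 0.7 × 900 + 0.1 × 4800 + 0.2 × 11200 = 630 + 480 + 2240 = 3350
Overall = 0.12 × 13532 + 0.84 × 1090 + 0.04 × 3350 = 1623.84 + 915.6 + 134 = 2673.44

$2,673.44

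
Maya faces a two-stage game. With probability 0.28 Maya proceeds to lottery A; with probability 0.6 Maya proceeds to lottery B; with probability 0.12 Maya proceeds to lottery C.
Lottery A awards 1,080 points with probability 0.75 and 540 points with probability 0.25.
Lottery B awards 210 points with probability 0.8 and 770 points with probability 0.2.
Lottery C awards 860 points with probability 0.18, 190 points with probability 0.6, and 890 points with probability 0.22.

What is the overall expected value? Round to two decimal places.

513.55 points

EV(A) = 0.75 × 1080 + 0.25 × 540 = 810 + 135 = 945
EV(B) = 0.8 × 210 + 0.2 × 770 = 168 + 154 = 322
EV(C) = 0.18 × 860 + 0.6 × 190 + 0.22 × 890 = 154.8 + 114 + 195.8 = 464.6
Overall = 0.28 × 945 + 0.6 × 322 + 0.12 × 464.6 = 264.6 + 193.2 + 55.752 = 513.552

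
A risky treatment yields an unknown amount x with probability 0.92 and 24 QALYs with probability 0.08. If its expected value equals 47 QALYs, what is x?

x = 49 QALYs

0.92·x + 0.08·24 = 47
0.92·x = 47 − 1.92 = 45.08
x = 45.08 / 0.92 = 49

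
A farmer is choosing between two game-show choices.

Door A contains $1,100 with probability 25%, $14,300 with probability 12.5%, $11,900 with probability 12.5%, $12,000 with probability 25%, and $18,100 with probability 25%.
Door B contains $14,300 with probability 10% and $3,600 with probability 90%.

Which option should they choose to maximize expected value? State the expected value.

Door A = 0.25 × 1100 + 0.125 × 14300 + 0.125 × 11900 + 0.25 × 12000 + 0.25 × 18100 = 275 + 1787.5 + 1487.5 + 3000 + 4525 = 11075
Door B = 0.1 × 14300 + 0.9 × 3600 = 1430 + 3240 = 4670

Door A ($11,075)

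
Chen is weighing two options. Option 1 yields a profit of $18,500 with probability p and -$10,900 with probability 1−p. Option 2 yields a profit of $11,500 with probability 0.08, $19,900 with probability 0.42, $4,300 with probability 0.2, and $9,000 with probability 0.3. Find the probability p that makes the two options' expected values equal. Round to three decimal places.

p = 0.807

EV(Option 2) = 0.08 × 11500 + 0.42 × 19900 + 0.2 × 4300 + 0.3 × 9000 = 920 + 8358 + 860 + 2700 = 12838
p·18500 + (1−p)·(-10900) = 12838
29400p − 10900 = 12838
p = (12838 + 10900) / 29400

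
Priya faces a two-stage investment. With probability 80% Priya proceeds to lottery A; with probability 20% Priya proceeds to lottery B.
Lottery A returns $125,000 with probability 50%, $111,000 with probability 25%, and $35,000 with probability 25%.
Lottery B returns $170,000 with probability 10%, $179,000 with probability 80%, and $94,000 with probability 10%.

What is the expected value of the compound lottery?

EV(A) = 0.5 × 125000 + 0.25 × 111000 + 0.25 × 35000 = 62500 + 27750 + 8750 = 99000
EV(B) = 0.1 × 170000 + 0.8 × 179000 + 0.1 × 94000 = 17000 + 143200 + 9400 = 169600
Overall = 0.8 × 99000 + 0.2 × 169600 = 79200 + 33920 = 113120

$113,120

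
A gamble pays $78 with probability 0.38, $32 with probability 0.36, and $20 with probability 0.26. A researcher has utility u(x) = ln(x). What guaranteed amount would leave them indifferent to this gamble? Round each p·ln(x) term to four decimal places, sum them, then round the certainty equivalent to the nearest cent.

E[u] = 0.38·ln(78) + 0.36·ln(32) + 0.26·ln(20) = 1.6555 + 1.2477 + 0.7789 = 3.6821
CE = e^3.6821 ≈ 39.73

$39.73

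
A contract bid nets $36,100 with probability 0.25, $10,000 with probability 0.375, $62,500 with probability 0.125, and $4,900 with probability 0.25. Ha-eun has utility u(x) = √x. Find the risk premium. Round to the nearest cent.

$3,923.44

E[u] = 0.25·√36100 + 0.375·√10000 + 0.125·√62500 + 0.25·√4900 = 0.25·190 + 0.375·100 + 0.125·250 + 0.25·70 = 133.75
CE = (133.75)² = 17889.0625
Risk premium = EV − CE = 21812.5 − 17889.0625 = 3923.4375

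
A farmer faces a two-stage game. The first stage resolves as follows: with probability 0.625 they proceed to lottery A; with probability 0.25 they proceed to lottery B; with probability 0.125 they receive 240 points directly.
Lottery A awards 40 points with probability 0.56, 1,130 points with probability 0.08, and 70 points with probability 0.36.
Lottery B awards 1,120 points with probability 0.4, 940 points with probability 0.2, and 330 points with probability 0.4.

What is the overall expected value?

308.25 points

EV(A) = 0.56 × 40 + 0.08 × 1130 + 0.36 × 70 = 22.4 + 90.4 + 25.2 = 138
EV(B) = 0.4 × 1120 + 0.2 × 940 + 0.4 × 330 = 448 + 188 + 132 = 768
Branch C: 240 (certain)
Overall = 0.625 × 138 + 0.25 × 768 + 0.125 × 240 = 86.25 + 192 + 30 = 308.25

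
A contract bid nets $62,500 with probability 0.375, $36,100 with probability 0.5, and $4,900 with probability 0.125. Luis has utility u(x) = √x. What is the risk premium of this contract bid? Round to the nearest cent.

$3,093.75

E[u] = 0.375·√62500 + 0.5·√36100 + 0.125·√4900 = 0.375·250 + 0.5·190 + 0.125·70 = 197.5
CE = (197.5)² = 39006.25
Risk premium = EV − CE = 42100 − 39006.25 = 3093.75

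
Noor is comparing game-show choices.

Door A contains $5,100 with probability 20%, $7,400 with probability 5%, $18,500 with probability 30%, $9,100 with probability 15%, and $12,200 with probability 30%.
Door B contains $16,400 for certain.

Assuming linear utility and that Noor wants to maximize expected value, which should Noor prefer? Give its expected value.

Door B ($16,400)

Door A = 0.2 × 5100 + 0.05 × 7400 + 0.3 × 18500 + 0.15 × 9100 + 0.3 × 12200 = 1020 + 370 + 5550 + 1365 + 3660 = 11965
Door B: 16400 (certain)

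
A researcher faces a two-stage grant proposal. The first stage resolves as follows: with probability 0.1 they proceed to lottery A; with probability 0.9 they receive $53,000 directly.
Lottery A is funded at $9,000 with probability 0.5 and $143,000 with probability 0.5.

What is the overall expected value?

EV(A) = 0.5 × 9000 + 0.5 × 143000 = 4500 + 71500 = 76000
Branch B: 53000 (certain)
Overall = 0.1 × 76000 + 0.9 × 53000 = 7600 + 47700 = 55300

$55,300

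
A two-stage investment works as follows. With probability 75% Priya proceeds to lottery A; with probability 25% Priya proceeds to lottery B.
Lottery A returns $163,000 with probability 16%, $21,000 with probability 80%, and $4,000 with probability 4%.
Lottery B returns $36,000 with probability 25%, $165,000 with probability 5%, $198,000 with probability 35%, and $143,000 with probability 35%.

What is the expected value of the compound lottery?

$66,430

EV(A) = 0.16 × 163000 + 0.8 × 21000 + 0.04 × 4000 = 26080 + 16800 + 160 = 43040
EV(B) = 0.25 × 36000 + 0.05 × 165000 + 0.35 × 198000 + 0.35 × 143000 = 9000 + 8250 + 69300 + 50050 = 136600
Overall = 0.75 × 43040 + 0.25 × 136600 = 32280 + 34150 = 66430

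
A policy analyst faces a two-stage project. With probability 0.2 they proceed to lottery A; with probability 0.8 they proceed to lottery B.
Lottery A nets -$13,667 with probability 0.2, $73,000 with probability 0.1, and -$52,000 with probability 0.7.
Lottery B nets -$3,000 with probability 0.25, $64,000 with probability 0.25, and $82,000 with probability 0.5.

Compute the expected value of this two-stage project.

$38,633.32

EV(A) = 0.2 × (-13667) + 0.1 × 73000 + 0.7 × (-52000) = -2733.4 + 7300 − 36400 = -31833.4
EV(B) = 0.25 × (-3000) + 0.25 × 64000 + 0.5 × 82000 = -750 + 16000 + 41000 = 56250
Overall = 0.2 × (-31833.4) + 0.8 × 56250 = -6366.68 + 45000 = 38633.32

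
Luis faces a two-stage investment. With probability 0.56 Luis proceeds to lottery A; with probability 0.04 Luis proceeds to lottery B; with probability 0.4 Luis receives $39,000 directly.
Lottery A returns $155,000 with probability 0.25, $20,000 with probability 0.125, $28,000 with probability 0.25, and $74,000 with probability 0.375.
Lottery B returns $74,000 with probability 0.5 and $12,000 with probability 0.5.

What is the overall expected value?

EV(A) = 0.25 × 155000 + 0.125 × 20000 + 0.25 × 28000 + 0.375 × 74000 = 38750 + 2500 + 7000 + 27750 = 76000
EV(B) = 0.5 × 74000 + 0.5 × 12000 = 37000 + 6000 = 43000
Branch C: 39000 (certain)
Overall = 0.56 × 76000 + 0.04 × 43000 + 0.4 × 39000 = 42560 + 1720 + 15600 = 59880

$59,880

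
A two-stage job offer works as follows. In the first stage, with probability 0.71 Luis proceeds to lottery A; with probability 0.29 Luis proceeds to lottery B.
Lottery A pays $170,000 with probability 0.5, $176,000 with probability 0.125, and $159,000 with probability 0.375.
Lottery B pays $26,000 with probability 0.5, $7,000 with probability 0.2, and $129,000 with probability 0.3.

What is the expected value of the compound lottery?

$133,702.75

EV(A) = 0.5 × 170000 + 0.125 × 176000 + 0.375 × 159000 = 85000 + 22000 + 59625 = 166625
EV(B) = 0.5 × 26000 + 0.2 × 7000 + 0.3 × 129000 = 13000 + 1400 + 38700 = 53100
Overall = 0.71 × 166625 + 0.29 × 53100 = 118303.75 + 15399 = 133702.75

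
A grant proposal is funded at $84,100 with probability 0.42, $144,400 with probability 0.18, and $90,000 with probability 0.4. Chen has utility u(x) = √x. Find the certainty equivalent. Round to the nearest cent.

E[u] = 0.42·√84100 + 0.18·√144400 + 0.4·√90000 = 0.42·290 + 0.18·380 + 0.4·300 = 310.2
CE = (310.2)² = 96224.04

$96,224.04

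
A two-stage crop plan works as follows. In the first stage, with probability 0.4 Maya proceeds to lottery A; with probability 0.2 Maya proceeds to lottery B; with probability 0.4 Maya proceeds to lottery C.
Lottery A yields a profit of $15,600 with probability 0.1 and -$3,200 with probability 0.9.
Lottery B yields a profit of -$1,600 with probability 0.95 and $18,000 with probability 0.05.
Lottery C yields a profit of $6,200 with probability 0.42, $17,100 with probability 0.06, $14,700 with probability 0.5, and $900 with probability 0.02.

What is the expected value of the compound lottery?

EV(A) = 0.1 × 15600 + 0.9 × (-3200) = 1560 − 2880 = -1320
EV(B) = 0.95 × (-1600) + 0.05 × 18000 = -1520 + 900 = -620
EV(C) = 0.42 × 6200 + 0.06 × 17100 + 0.5 × 14700 + 0.02 × 900 = 2604 + 1026 + 7350 + 18 = 10998
Overall = 0.4 × (-1320) + 0.2 × (-620) + 0.4 × 10998 = -528 − 124 + 4399.2 = 3747.2

$3,747.20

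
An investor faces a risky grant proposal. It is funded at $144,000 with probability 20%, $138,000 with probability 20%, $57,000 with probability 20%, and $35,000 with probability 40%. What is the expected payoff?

EV = 0.2 × 144000 + 0.2 × 138000 + 0.2 × 57000 + 0.4 × 35000 = 28800 + 27600 + 11400 + 14000 = 81800

$81,800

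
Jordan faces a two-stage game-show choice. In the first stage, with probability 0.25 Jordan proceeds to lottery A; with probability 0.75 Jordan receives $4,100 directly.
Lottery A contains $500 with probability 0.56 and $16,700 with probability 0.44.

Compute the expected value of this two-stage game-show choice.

$4,982

EV(A) = 0.56 × 500 + 0.44 × 16700 = 280 + 7348 = 7628
Branch B: 4100 (certain)
Overall = 0.25 × 7628 + 0.75 × 4100 = 1907 + 3075 = 4982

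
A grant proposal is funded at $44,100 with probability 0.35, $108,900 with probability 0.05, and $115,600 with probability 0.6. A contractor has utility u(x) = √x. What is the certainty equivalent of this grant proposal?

E[u] = 0.35·√44100 + 0.05·√108900 + 0.6·√115600 = 0.35·210 + 0.05·330 + 0.6·340 = 294
CE = (294)² = 86436

$86,436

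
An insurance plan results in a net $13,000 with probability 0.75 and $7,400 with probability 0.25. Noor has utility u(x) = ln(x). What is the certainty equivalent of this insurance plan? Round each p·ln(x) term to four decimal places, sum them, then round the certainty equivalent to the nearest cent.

E[u] = 0.75·ln(13000) + 0.25·ln(7400) = 7.1045 + 2.2273 = 9.3318
CE = e^9.3318 ≈ 11291.44

$11,291.44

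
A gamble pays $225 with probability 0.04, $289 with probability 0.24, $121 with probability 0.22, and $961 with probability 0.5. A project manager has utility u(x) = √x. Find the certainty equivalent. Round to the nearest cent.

E[u] = 0.04·√225 + 0.24·√289 + 0.22·√121 + 0.5·√961 = 0.04·15 + 0.24·17 + 0.22·11 + 0.5·31 = 22.6
CE = (22.6)² = 510.76

$510.76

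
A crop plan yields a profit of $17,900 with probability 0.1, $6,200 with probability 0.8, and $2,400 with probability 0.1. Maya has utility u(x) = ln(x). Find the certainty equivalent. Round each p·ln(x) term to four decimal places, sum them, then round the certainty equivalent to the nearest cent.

E[u] = 0.1·ln(17900) + 0.8·ln(6200) + 0.1·ln(2400) = 0.9793 + 6.9858 + 0.7783 = 8.7434
CE = e^8.7434 ≈ 6269.17

$6,269.17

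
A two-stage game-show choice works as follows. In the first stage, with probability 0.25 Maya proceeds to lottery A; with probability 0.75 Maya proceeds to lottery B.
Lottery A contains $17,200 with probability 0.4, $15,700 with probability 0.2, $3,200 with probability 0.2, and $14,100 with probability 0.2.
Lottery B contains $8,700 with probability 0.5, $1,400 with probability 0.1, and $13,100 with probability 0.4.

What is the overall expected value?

$10,667.50

EV(A) = 0.4 × 17200 + 0.2 × 15700 + 0.2 × 3200 + 0.2 × 14100 = 6880 + 3140 + 640 + 2820 = 13480
EV(B) = 0.5 × 8700 + 0.1 × 1400 + 0.4 × 13100 = 4350 + 140 + 5240 = 9730
Overall = 0.25 × 13480 + 0.75 × 9730 = 3370 + 7297.5 = 10667.5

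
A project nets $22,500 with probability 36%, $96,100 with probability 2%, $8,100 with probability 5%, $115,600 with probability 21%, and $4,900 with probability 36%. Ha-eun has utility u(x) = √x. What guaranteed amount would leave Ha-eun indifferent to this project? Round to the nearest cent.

$26,017.69

E[u] = 0.36·√22500 + 0.02·√96100 + 0.05·√8100 + 0.21·√115600 + 0.36·√4900 = 0.36·150 + 0.02·310 + 0.05·90 + 0.21·340 + 0.36·70 = 161.3
CE = (161.3)² = 26017.69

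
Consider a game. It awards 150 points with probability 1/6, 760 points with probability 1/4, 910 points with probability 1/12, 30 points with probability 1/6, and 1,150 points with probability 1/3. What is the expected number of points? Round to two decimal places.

679.17 points

EV = 1/6 × 150 + 1/4 × 760 + 1/12 × 910 + 1/6 × 30 + 1/3 × 1150 = 25 + 190 + 75.8333 + 5 + 383.3333 = 679.1667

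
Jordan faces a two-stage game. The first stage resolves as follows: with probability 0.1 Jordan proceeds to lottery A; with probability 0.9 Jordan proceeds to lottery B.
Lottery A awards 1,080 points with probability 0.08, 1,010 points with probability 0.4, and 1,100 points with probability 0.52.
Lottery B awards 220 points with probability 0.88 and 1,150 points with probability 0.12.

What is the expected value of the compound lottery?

EV(A) = 0.08 × 1080 + 0.4 × 1010 + 0.52 × 1100 = 86.4 + 404 + 572 = 1062.4
EV(B) = 0.88 × 220 + 0.12 × 1150 = 193.6 + 138 = 331.6
Overall = 0.1 × 1062.4 + 0.9 × 331.6 = 106.24 + 298.44 = 404.68

404.68 points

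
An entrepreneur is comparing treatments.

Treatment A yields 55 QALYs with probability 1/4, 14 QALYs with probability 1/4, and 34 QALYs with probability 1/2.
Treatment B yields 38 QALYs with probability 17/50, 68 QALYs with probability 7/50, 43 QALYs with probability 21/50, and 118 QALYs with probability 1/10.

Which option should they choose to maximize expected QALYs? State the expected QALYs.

Treatment A = 1/4 × 55 + 1/4 × 14 + 1/2 × 34 = 13.75 + 3.5 + 17 = 34.25
Treatment B = 17/50 × 38 + 7/50 × 68 + 21/50 × 43 + 1/10 × 118 = 12.92 + 9.52 + 18.06 + 11.8 = 52.3

Treatment B (52.3 QALYs)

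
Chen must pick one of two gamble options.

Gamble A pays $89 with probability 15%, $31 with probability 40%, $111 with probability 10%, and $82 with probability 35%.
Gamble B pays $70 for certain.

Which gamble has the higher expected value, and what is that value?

Gamble B ($70)

Gamble A = 0.15 × 89 + 0.4 × 31 + 0.1 × 111 + 0.35 × 82 = 13.35 + 12.4 + 11.1 + 28.7 = 65.55
Gamble B: 70 (certain)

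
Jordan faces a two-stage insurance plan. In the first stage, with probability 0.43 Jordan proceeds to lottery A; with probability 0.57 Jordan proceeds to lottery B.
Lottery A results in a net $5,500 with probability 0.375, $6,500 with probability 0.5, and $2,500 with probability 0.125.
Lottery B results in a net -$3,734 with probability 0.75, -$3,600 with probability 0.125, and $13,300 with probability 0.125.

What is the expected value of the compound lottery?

EV(A) = 0.375 × 5500 + 0.5 × 6500 + 0.125 × 2500 = 2062.5 + 3250 + 312.5 = 5625
EV(B) = 0.75 × (-3734) + 0.125 × (-3600) + 0.125 × 13300 = -2800.5 − 450 + 1662.5 = -1588
Overall = 0.43 × 5625 + 0.57 × (-1588) = 2418.75 − 905.16 = 1513.59

$1,513.59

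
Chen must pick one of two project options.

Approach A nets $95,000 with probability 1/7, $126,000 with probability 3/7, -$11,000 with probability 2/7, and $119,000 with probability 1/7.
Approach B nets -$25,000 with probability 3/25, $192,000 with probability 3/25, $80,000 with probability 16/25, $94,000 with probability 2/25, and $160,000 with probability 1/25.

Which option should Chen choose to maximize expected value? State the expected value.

Approach B ($85,160)

Approach A = 1/7 × 95000 + 3/7 × 126000 + 2/7 × (-11000) + 1/7 × 119000 = 13571.4286 + 54000 − 3142.8571 + 17000 = 81428.5714
Approach B = 3/25 × (-25000) + 3/25 × 192000 + 16/25 × 80000 + 2/25 × 94000 + 1/25 × 160000 = -3000 + 23040 + 51200 + 7520 + 6400 = 85160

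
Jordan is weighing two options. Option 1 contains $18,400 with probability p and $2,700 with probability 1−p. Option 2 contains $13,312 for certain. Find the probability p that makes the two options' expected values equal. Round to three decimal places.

p·18400 + (1−p)·2700 = 13312
15700p + 2700 = 13312
p = (13312 − 2700) / 15700

p = 0.676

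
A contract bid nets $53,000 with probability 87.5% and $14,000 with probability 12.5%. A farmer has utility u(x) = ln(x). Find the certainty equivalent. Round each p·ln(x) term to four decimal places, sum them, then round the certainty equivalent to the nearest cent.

$44,877.87

E[u] = 0.875·ln(53000) + 0.125·ln(14000) = 9.5183 + 1.1934 = 10.7117
CE = e^10.7117 ≈ 44877.87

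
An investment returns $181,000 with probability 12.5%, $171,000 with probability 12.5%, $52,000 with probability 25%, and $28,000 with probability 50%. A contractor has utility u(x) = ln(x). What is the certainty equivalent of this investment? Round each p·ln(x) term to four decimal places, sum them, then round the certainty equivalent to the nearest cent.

$51,751.05

E[u] = 0.125·ln(181000) + 0.125·ln(171000) + 0.25·ln(52000) + 0.5·ln(28000) = 1.5133 + 1.5062 + 2.7147 + 5.1200 = 10.8542
CE = e^10.8542 ≈ 51751.05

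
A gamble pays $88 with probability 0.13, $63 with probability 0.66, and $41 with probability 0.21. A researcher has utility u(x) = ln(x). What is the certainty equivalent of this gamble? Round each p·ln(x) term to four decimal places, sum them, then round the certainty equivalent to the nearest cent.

$60.13

E[u] = 0.13·ln(88) + 0.66·ln(63) + 0.21·ln(41) = 0.5821 + 2.7345 + 0.7799 = 4.0965
CE = e^4.0965 ≈ 60.13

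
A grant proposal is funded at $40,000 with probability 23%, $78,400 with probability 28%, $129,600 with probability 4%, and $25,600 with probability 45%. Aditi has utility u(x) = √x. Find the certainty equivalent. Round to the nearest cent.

$44,436.64

E[u] = 0.23·√40000 + 0.28·√78400 + 0.04·√129600 + 0.45·√25600 = 0.23·200 + 0.28·280 + 0.04·360 + 0.45·160 = 210.8
CE = (210.8)² = 44436.64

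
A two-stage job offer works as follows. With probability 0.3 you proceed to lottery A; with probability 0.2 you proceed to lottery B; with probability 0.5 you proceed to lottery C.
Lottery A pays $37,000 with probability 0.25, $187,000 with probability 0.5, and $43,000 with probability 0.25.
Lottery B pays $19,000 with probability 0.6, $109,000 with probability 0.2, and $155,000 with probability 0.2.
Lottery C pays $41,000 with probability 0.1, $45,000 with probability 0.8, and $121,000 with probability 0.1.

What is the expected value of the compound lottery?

$72,990

EV(A) = 0.25 × 37000 + 0.5 × 187000 + 0.25 × 43000 = 9250 + 93500 + 10750 = 113500
EV(B) = 0.6 × 19000 + 0.2 × 109000 + 0.2 × 155000 = 11400 + 21800 + 31000 = 64200
EV(C) = 0.1 × 41000 + 0.8 × 45000 + 0.1 × 121000 = 4100 + 36000 + 12100 = 52200
Overall = 0.3 × 113500 + 0.2 × 64200 + 0.5 × 52200 = 34050 + 12840 + 26100 = 72990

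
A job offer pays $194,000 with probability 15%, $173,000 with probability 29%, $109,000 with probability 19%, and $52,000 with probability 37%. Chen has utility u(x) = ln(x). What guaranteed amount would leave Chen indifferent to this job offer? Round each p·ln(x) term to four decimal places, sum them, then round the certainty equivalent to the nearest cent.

$103,321.42

E[u] = 0.15·ln(194000) + 0.29·ln(173000) + 0.19·ln(109000) + 0.37·ln(52000) = 1.8263 + 3.4977 + 2.2038 + 4.0178 = 11.5456
CE = e^11.5456 ≈ 103321.42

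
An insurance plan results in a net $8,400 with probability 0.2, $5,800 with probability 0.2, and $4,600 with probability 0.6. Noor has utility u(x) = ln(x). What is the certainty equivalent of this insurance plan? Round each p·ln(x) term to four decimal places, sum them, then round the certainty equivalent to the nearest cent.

E[u] = 0.2·ln(8400) + 0.2·ln(5800) + 0.6·ln(4600) = 1.8072 + 1.7331 + 5.0603 = 8.6006
CE = e^8.6006 ≈ 5434.92

$5,434.92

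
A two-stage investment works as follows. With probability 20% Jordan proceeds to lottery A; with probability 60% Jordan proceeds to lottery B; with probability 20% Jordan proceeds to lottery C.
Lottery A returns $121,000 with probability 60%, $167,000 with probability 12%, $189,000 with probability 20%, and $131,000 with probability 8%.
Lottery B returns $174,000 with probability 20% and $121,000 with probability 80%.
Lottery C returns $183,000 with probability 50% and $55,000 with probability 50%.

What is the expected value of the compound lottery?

$130,944

EV(A) = 0.6 × 121000 + 0.12 × 167000 + 0.2 × 189000 + 0.08 × 131000 = 72600 + 20040 + 37800 + 10480 = 140920
EV(B) = 0.2 × 174000 + 0.8 × 121000 = 34800 + 96800 = 131600
EV(C) = 0.5 × 183000 + 0.5 × 55000 = 91500 + 27500 = 119000
Overall = 0.2 × 140920 + 0.6 × 131600 + 0.2 × 119000 = 28184 + 78960 + 23800 = 130944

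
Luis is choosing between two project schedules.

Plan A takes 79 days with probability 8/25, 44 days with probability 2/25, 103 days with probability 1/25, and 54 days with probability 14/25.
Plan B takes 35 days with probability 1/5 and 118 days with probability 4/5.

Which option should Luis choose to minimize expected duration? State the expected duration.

Plan A (63.16 days)

Plan A = 8/25 × 79 + 2/25 × 44 + 1/25 × 103 + 14/25 × 54 = 25.28 + 3.52 + 4.12 + 30.24 = 63.16
Plan B = 1/5 × 35 + 4/5 × 118 = 7 + 94.4 = 101.4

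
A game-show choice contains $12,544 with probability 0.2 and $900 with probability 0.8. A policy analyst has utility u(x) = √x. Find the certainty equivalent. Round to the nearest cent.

E[u] = 0.2·√12544 + 0.8·√900 = 0.2·112 + 0.8·30 = 46.4
CE = (46.4)² = 2152.96

$2,152.96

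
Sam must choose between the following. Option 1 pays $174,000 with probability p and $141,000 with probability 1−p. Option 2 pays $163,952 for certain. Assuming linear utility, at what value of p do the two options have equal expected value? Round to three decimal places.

p·174000 + (1−p)·141000 = 163952
33000p + 141000 = 163952
p = (163952 − 141000) / 33000

p = 0.696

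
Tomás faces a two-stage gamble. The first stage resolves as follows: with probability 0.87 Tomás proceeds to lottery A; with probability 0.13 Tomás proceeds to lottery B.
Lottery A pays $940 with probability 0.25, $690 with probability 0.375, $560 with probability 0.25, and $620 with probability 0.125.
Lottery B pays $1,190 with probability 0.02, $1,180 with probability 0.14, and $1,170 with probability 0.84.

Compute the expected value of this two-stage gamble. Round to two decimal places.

EV(A) = 0.25 × 940 + 0.375 × 690 + 0.25 × 560 + 0.125 × 620 = 235 + 258.75 + 140 + 77.5 = 711.25
EV(B) = 0.02 × 1190 + 0.14 × 1180 + 0.84 × 1170 = 23.8 + 165.2 + 982.8 = 1171.8
Overall = 0.87 × 711.25 + 0.13 × 1171.8 = 618.7875 + 152.334 = 771.1215

$771.12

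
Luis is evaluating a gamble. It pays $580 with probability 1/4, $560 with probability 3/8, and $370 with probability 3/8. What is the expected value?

$493.75

EV = 1/4 × 580 + 3/8 × 560 + 3/8 × 370 = 145 + 210 + 138.75 = 493.75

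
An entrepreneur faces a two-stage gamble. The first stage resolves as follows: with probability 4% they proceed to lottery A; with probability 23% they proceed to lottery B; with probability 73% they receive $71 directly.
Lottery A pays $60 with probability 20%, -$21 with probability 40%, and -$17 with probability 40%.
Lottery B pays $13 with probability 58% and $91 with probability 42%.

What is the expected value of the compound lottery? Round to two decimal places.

$62.23

EV(A) = 0.2 × 60 + 0.4 × (-21) + 0.4 × (-17) = 12 − 8.4 − 6.8 = -3.2
EV(B) = 0.58 × 13 + 0.42 × 91 = 7.54 + 38.22 = 45.76
Branch C: 71 (certain)
Overall = 0.04 × (-3.2) + 0.23 × 45.76 + 0.73 × 71 = -0.128 + 10.5248 + 51.83 = 62.2268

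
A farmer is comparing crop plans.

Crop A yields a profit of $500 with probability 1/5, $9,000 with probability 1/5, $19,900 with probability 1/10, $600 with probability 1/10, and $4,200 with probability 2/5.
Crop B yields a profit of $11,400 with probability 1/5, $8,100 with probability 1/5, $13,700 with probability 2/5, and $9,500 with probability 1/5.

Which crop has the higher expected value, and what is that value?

Crop B ($11,280)

Crop A = 1/5 × 500 + 1/5 × 9000 + 1/10 × 19900 + 1/10 × 600 + 2/5 × 4200 = 100 + 1800 + 1990 + 60 + 1680 = 5630
Crop B = 1/5 × 11400 + 1/5 × 8100 + 2/5 × 13700 + 1/5 × 9500 = 2280 + 1620 + 5480 + 1900 = 11280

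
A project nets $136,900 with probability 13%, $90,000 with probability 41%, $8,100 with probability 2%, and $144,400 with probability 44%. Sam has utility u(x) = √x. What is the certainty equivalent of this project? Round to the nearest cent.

$115,668.01

E[u] = 0.13·√136900 + 0.41·√90000 + 0.02·√8100 + 0.44·√144400 = 0.13·370 + 0.41·300 + 0.02·90 + 0.44·380 = 340.1
CE = (340.1)² = 115668.01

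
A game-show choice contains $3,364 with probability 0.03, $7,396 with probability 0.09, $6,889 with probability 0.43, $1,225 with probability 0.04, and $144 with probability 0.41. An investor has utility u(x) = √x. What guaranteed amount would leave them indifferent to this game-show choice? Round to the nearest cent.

$2,651.22

E[u] = 0.03·√3364 + 0.09·√7396 + 0.43·√6889 + 0.04·√1225 + 0.41·√144 = 0.03·58 + 0.09·86 + 0.43·83 + 0.04·35 + 0.41·12 = 51.49
CE = (51.49)² = 2651.2201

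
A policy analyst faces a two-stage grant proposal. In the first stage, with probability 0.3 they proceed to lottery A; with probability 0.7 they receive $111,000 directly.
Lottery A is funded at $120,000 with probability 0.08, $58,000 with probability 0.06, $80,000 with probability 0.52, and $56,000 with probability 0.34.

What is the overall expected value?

$99,816

EV(A) = 0.08 × 120000 + 0.06 × 58000 + 0.52 × 80000 + 0.34 × 56000 = 9600 + 3480 + 41600 + 19040 = 73720
Branch B: 111000 (certain)
Overall = 0.3 × 73720 + 0.7 × 111000 = 22116 + 77700 = 99816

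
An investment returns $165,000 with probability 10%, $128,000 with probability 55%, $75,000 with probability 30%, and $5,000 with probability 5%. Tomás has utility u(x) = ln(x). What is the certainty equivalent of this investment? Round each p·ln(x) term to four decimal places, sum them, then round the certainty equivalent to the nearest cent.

$95,111.01

E[u] = 0.1·ln(165000) + 0.55·ln(128000) + 0.3·ln(75000) + 0.05·ln(5000) = 1.2014 + 6.4679 + 3.3676 + 0.4259 = 11.4628
CE = e^11.4628 ≈ 95111.01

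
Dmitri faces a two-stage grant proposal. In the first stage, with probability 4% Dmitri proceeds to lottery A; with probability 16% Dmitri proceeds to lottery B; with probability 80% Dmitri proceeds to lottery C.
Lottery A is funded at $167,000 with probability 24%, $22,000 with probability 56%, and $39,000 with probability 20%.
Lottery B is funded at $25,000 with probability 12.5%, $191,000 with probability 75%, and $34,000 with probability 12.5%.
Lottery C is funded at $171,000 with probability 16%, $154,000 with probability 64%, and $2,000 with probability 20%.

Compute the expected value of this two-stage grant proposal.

$127,564

EV(A) = 0.24 × 167000 + 0.56 × 22000 + 0.2 × 39000 = 40080 + 12320 + 7800 = 60200
EV(B) = 0.125 × 25000 + 0.75 × 191000 + 0.125 × 34000 = 3125 + 143250 + 4250 = 150625
EV(C) = 0.16 × 171000 + 0.64 × 154000 + 0.2 × 2000 = 27360 + 98560 + 400 = 126320
Overall = 0.04 × 60200 + 0.16 × 150625 + 0.8 × 126320 = 2408 + 24100 + 101056 = 127564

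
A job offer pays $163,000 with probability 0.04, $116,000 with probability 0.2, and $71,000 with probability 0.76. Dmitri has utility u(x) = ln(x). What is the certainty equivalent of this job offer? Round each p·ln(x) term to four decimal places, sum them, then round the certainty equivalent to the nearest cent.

E[u] = 0.04·ln(163000) + 0.2·ln(116000) + 0.76·ln(71000) = 0.4801 + 2.3323 + 8.4895 = 11.3019
CE = e^11.3019 ≈ 80975.34

$80,975.34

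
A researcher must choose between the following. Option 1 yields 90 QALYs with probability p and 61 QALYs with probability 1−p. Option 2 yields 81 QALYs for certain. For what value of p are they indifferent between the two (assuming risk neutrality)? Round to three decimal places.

p·90 + (1−p)·61 = 81
29p + 61 = 81
p = (81 − 61) / 29

p = 0.690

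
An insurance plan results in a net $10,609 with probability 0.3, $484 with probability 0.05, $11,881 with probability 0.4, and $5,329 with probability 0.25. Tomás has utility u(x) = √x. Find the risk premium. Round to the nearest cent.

$483.73

E[u] = 0.3·√10609 + 0.05·√484 + 0.4·√11881 + 0.25·√5329 = 0.3·103 + 0.05·22 + 0.4·109 + 0.25·73 = 93.85
CE = (93.85)² = 8807.8225
Risk premium = EV − CE = 9291.55 − 8807.8225 = 483.7275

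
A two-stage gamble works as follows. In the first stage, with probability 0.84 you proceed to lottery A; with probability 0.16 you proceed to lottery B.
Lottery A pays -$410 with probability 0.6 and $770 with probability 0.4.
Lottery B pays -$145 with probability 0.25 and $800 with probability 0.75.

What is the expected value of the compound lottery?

EV(A) = 0.6 × (-410) + 0.4 × 770 = -246 + 308 = 62
EV(B) = 0.25 × (-145) + 0.75 × 800 = -36.25 + 600 = 563.75
Overall = 0.84 × 62 + 0.16 × 563.75 = 52.08 + 90.2 = 142.28

$142.28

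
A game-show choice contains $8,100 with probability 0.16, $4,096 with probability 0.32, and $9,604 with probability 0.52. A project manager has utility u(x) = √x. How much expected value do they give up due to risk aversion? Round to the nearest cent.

$232.29

E[u] = 0.16·√8100 + 0.32·√4096 + 0.52·√9604 = 0.16·90 + 0.32·64 + 0.52·98 = 85.84
CE = (85.84)² = 7368.5056
Risk premium = EV − CE = 7600.8 − 7368.5056 = 232.2944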